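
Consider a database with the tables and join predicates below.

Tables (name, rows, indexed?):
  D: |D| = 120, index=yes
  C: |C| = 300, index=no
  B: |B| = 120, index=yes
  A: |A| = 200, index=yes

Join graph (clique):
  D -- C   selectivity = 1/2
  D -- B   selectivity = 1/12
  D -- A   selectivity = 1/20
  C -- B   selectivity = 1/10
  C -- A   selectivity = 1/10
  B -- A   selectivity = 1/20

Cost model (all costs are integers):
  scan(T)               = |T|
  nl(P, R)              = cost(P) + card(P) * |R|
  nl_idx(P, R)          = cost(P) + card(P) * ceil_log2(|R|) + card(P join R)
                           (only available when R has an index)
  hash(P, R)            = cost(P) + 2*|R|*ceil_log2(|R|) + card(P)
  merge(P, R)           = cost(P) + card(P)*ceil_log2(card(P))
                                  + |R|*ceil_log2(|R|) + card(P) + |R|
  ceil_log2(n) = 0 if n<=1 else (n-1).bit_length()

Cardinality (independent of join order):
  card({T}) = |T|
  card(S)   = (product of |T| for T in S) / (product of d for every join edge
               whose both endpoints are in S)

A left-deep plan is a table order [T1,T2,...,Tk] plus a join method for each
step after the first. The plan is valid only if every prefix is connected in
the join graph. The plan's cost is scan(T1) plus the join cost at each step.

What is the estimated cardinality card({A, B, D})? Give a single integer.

600

Tables in S: A(200), B(120), D(120)
Edges inside S: D-B(d=12), D-A(d=20), B-A(d=20)
numerator = 200 * 120 * 120 = 2880000
denominator = 12 * 20 * 20 = 4800
card(S) = 2880000 / 4800 = 600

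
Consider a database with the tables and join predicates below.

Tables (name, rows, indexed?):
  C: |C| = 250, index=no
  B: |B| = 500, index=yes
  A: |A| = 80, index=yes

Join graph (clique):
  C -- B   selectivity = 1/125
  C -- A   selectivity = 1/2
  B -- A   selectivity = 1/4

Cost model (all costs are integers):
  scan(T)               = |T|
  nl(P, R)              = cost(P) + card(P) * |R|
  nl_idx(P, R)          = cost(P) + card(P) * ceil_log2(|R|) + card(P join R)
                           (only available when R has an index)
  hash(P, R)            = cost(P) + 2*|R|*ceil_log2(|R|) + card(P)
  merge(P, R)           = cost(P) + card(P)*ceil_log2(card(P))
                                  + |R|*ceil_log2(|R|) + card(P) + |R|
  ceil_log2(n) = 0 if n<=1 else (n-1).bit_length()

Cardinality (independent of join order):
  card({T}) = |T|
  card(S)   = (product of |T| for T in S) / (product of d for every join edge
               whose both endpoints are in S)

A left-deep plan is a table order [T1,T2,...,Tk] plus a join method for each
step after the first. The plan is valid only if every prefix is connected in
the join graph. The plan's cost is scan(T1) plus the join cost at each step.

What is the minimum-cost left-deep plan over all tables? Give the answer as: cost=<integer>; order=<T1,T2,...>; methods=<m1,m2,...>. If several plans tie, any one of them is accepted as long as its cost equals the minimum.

cost=5620; order=C,B,A; methods=nl_idx,hash

Selinger DP (subsets sized 1..n):
  {C}: scan cost=250, card=250
  {B}: scan cost=500, card=500
  {A}: scan cost=80, card=80
  {BC}: card=1000; try (B,nl_idx)→3500, (C,hash)→5000, (B,merge)→7500, (C,merge)→7750, (B,hash)→9500, (B,nl)→125250 …(+1); best=3500 via (B,nl_idx)
  {AC}: card=10000; try (A,hash)→1620, (C,merge)→2970, (A,merge)→3140, (C,hash)→4160, (A,nl_idx)→12000, (C,nl)→20080 …(+1); best=1620 via (A,hash)
  {AB}: card=10000; try (A,hash)→2120, (B,merge)→5720, (A,merge)→6140, (B,hash)→9160, (B,nl_idx)→10800, (A,nl_idx)→14000 …(+2); best=2120 via (A,hash)
  {ABC}: card=10000; try (A,hash)→5620, (A,merge)→15140, (C,hash)→16120, (A,nl_idx)→20500, (B,hash)→20620, (A,nl)→83500 …(+5); best=5620 via (A,hash)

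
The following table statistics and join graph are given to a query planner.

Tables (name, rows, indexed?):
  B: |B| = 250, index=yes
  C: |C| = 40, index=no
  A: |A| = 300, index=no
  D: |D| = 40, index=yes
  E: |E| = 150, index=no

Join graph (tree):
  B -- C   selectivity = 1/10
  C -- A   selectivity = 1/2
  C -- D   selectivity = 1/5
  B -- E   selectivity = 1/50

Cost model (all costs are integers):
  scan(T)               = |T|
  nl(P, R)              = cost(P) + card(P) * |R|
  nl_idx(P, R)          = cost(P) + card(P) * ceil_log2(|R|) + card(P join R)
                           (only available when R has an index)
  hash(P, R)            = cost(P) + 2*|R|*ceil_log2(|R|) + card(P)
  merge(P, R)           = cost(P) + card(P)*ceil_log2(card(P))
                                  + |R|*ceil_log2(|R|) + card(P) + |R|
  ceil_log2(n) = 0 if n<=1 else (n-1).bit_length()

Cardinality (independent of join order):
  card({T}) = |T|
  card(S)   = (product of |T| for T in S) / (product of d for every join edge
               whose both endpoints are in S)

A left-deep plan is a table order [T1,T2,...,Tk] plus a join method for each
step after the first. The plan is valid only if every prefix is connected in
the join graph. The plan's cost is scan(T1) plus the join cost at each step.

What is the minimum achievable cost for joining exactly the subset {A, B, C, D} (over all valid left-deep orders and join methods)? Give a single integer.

Selinger DP over subsets of {A,B,C,D}:
  {B}: scan cost=250, card=250
  {C}: scan cost=40, card=40
  {A}: scan cost=300, card=300
  {D}: scan cost=40, card=40
  {BC}: card=1000; try (C,hash)→980, (B,nl_idx)→1360, (B,merge)→2570, (C,merge)→2780, (B,hash)→4080, (B,nl)→10040 …(+1); best=980 via (C,hash)
  {AC}: card=6000; try (C,hash)→1080, (A,merge)→3320, (C,merge)→3580, (A,hash)→5480, (A,nl)→12040, (C,nl)→12300; best=1080 via (C,hash)
  {CD}: card=320; try (D,hash)→560, (C,hash)→560, (D,merge)→600, (D,nl_idx)→600, (C,merge)→600, (D,nl)→1640 …(+1); best=560 via (D,hash)
  {ABC}: card=150000; try (A,hash)→7380, (B,hash)→11080, (A,merge)→14980, (B,merge)→87330, (B,nl_idx)→199080, (A,nl)→300980 …(+1); best=7380 via (A,hash)
  {BCD}: card=8000; try (D,hash)→2460, (B,hash)→4880, (B,merge)→6010, (B,nl_idx)→11120, (D,merge)→12260, (D,nl_idx)→14980 …(+2); best=2460 via (D,hash)
  {ACD}: card=48000; try (A,hash)→6280, (A,merge)→6760, (D,hash)→7560, (D,nl_idx)→85080, (D,merge)→85360, (A,nl)→96560 …(+1); best=6280 via (A,hash)
  {ABCD}: card=1200000; try (A,hash)→15860, (B,hash)→58280, (A,merge)→117460, (D,hash)→157860, (B,merge)→824530, (B,nl_idx)→1590280 …(+5); best=15860 via (A,hash)

15860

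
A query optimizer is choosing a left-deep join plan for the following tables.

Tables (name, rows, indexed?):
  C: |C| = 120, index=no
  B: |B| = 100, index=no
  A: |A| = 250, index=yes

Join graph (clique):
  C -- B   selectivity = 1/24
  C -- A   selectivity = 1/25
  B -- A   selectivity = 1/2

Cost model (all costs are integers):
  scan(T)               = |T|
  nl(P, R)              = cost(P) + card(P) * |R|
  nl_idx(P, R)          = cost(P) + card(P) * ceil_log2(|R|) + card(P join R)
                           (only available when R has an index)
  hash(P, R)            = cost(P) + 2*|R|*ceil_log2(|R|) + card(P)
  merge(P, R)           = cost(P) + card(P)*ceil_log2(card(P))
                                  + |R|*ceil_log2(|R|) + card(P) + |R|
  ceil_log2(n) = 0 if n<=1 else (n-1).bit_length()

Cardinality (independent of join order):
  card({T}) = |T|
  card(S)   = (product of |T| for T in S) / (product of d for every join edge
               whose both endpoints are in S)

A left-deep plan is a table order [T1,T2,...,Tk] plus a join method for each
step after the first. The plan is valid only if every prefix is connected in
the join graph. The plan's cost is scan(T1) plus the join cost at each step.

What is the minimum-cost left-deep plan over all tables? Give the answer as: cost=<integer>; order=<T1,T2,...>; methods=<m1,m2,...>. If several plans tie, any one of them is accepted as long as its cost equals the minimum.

Selinger DP (subsets sized 1..n):
  {C}: scan cost=120, card=120
  {B}: scan cost=100, card=100
  {A}: scan cost=250, card=250
  {BC}: card=500; try (B,hash)→1640, (C,merge)→1860, (C,hash)→1880, (B,merge)→1880, (C,nl)→12100, (B,nl)→12120; best=1640 via (B,hash)
  {AC}: card=1200; try (C,hash)→2180, (A,nl_idx)→2280, (A,merge)→3330, (C,merge)→3460, (A,hash)→4240, (A,nl)→30120 …(+1); best=2180 via (C,hash)
  {AB}: card=12500; try (B,hash)→1900, (A,merge)→3150, (B,merge)→3300, (A,hash)→4200, (A,nl_idx)→13400, (A,nl)→25100 …(+1); best=1900 via (B,hash)
  {ABC}: card=2500; try (B,hash)→4780, (A,hash)→6140, (A,nl_idx)→8140, (A,merge)→8890, (C,hash)→16080, (B,merge)→17380 …(+4); best=4780 via (B,hash)

cost=4780; order=A,C,B; methods=hash,hash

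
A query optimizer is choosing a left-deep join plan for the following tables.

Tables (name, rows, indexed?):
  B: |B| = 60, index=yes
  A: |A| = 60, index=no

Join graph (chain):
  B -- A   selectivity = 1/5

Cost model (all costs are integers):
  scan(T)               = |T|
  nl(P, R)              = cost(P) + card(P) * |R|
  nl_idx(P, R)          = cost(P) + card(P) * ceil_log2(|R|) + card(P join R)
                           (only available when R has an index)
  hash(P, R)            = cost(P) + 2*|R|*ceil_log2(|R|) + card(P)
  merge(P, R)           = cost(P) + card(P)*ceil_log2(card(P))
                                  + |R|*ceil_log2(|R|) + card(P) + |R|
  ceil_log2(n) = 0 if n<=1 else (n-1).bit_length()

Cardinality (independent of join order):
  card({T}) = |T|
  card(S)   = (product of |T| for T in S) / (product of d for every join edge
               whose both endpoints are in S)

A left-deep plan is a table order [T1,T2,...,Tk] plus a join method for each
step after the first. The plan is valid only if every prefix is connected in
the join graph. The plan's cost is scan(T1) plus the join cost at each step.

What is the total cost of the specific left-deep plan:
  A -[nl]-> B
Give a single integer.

3660

step 1: scan A: cost=60, card=60
step 2: join B via nl
    card(P join B) = 60*60/(5) = 720
    cost = 60 + 60*60 = 3660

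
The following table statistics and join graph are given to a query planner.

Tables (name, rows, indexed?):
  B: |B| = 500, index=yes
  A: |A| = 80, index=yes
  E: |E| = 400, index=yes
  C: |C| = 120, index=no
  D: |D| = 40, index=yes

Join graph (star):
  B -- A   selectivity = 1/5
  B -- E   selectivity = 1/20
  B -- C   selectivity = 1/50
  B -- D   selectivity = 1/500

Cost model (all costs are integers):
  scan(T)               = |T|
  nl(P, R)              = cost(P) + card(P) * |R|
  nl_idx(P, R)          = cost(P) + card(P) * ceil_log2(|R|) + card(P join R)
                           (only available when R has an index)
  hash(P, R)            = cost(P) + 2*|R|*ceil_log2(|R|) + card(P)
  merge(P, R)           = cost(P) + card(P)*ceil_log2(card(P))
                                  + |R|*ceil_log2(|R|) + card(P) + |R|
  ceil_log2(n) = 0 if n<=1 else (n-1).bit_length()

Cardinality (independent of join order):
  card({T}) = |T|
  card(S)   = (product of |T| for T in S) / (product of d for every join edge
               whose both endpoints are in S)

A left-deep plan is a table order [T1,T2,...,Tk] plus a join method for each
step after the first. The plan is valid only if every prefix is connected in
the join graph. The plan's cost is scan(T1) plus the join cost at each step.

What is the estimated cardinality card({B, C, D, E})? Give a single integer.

Tables in S: B(500), C(120), D(40), E(400)
Edges inside S: B-E(d=20), B-C(d=50), B-D(d=500)
numerator = 500 * 120 * 40 * 400 = 960000000
denominator = 20 * 50 * 500 = 500000
card(S) = 960000000 / 500000 = 1920

1920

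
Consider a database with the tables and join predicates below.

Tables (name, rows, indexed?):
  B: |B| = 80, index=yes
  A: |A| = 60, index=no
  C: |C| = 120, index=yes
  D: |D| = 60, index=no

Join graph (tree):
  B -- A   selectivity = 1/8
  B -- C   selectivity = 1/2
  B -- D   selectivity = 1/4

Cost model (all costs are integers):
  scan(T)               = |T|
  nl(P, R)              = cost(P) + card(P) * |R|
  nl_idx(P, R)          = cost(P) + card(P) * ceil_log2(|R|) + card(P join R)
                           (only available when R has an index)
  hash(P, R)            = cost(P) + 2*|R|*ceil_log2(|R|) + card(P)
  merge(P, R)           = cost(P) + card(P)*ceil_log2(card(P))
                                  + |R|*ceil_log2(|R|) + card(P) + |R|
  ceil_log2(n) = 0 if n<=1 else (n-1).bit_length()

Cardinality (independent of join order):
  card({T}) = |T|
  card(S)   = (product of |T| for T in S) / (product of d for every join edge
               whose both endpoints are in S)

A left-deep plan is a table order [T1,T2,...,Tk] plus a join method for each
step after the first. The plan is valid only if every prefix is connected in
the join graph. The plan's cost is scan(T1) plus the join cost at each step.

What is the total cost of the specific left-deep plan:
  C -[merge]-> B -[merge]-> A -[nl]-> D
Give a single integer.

step 1: scan C: cost=120, card=120
step 2: join B via merge
    card(P join B) = 120*80/(2) = 4800
    cost = 120 + 120*7 + 80*7 + 120 + 80 = 1720
step 3: join A via merge
    card(P join A) = 4800*60/(8) = 36000
    cost = 1720 + 4800*13 + 60*6 + 4800 + 60 = 69340
step 4: join D via nl
    card(P join D) = 36000*60/(4) = 540000
    cost = 69340 + 36000*60 = 2229340

2229340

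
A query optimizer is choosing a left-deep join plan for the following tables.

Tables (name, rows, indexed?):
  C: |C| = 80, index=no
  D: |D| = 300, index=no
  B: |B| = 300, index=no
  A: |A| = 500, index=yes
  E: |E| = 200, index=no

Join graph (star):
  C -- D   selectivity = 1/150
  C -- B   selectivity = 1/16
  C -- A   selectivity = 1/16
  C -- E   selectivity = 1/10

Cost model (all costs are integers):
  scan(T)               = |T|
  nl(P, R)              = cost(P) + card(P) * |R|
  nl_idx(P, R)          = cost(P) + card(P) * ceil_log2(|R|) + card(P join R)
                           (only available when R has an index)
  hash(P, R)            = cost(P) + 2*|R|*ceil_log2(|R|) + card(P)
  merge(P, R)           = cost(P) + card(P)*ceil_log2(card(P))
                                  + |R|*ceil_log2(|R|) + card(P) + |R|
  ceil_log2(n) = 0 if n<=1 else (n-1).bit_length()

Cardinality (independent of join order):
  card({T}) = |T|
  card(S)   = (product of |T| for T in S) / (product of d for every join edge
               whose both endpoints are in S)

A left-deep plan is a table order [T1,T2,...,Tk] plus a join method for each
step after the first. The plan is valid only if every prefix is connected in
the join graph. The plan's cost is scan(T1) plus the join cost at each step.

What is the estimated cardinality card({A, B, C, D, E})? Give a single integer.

1875000

Tables in S: A(500), B(300), C(80), D(300), E(200)
Edges inside S: C-D(d=150), C-B(d=16), C-A(d=16), C-E(d=10)
numerator = 500 * 300 * 80 * 300 * 200 = 720000000000
denominator = 150 * 16 * 16 * 10 = 384000
card(S) = 720000000000 / 384000 = 1875000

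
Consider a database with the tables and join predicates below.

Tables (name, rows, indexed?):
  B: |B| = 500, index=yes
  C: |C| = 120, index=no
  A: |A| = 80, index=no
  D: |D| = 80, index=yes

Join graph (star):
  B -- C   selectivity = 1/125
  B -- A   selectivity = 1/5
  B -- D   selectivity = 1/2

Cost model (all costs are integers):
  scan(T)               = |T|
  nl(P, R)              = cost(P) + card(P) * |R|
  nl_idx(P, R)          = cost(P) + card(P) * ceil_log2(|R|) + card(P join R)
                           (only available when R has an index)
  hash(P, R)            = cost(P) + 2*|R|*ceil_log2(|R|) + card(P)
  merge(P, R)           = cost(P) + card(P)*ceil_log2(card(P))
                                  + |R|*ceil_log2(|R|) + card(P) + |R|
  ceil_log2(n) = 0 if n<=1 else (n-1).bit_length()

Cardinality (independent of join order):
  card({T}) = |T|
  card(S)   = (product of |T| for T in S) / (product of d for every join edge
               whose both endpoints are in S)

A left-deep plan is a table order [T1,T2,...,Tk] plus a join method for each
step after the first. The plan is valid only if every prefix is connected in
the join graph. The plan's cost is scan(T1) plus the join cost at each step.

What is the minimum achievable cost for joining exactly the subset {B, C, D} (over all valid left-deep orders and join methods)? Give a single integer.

Selinger DP over subsets of {B,C,D}:
  {B}: scan cost=500, card=500
  {C}: scan cost=120, card=120
  {D}: scan cost=80, card=80
  {BC}: card=480; try (B,nl_idx)→1680, (C,hash)→2680, (B,merge)→6080, (C,merge)→6460, (B,hash)→9240, (B,nl)→60120 …(+1); best=1680 via (B,nl_idx)
  {BD}: card=20000; try (D,hash)→2120, (B,merge)→5720, (D,merge)→6140, (B,hash)→9160, (B,nl_idx)→20800, (D,nl_idx)→24000 …(+2); best=2120 via (D,hash)
  {BCD}: card=19200; try (D,hash)→3280, (D,merge)→7120, (C,hash)→23800, (D,nl_idx)→24240, (D,nl)→40080, (C,merge)→323080 …(+1); best=3280 via (D,hash)

3280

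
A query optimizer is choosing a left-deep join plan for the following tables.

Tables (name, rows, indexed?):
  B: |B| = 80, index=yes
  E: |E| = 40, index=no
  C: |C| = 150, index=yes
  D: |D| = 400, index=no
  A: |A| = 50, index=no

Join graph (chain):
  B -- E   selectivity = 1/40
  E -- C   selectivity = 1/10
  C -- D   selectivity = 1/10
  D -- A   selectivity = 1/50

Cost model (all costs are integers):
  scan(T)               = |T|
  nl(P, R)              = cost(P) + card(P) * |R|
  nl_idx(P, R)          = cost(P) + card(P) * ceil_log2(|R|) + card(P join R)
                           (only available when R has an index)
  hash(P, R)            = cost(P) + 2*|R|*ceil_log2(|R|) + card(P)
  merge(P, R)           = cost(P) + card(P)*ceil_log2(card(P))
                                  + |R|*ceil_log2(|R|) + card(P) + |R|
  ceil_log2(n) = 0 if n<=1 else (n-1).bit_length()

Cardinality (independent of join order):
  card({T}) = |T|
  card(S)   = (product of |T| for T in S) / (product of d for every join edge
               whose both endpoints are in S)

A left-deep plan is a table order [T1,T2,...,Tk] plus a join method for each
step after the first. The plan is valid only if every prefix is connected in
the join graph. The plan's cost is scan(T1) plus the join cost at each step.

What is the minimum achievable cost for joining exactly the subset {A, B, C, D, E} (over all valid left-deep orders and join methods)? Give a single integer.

Selinger DP over subsets of {A,B,C,D,E}:
  {B}: scan cost=80, card=80
  {E}: scan cost=40, card=40
  {C}: scan cost=150, card=150
  {D}: scan cost=400, card=400
  {A}: scan cost=50, card=50
  {BE}: card=80; try (B,nl_idx)→400, (E,hash)→640, (B,merge)→960, (E,merge)→1000, (B,hash)→1200, (B,nl)→3240 …(+1); best=400 via (B,nl_idx)
  {CE}: card=600; try (E,hash)→780, (C,nl_idx)→960, (C,merge)→1670, (E,merge)→1780, (C,hash)→2480, (C,nl)→6040 …(+1); best=780 via (E,hash)
  {CD}: card=6000; try (C,hash)→3200, (D,merge)→5500, (C,merge)→5750, (D,hash)→7500, (C,nl_idx)→9600, (D,nl)→60150 …(+1); best=3200 via (C,hash)
  {AD}: card=400; try (A,hash)→1400, (D,merge)→4400, (A,merge)→4750, (D,hash)→7300, (D,nl)→20050, (A,nl)→20400; best=1400 via (A,hash)
  {BCE}: card=1200; try (C,nl_idx)→2240, (C,merge)→2390, (B,hash)→2500, (C,hash)→2880, (B,nl_idx)→6180, (B,merge)→8020 …(+2); best=2240 via (C,nl_idx)
  {CDE}: card=24000; try (D,hash)→8580, (E,hash)→9680, (D,merge)→11380, (E,merge)→87480, (D,nl)→240780, (E,nl)→243200; best=8580 via (D,hash)
  {ACD}: card=6000; try (C,hash)→4200, (C,merge)→6750, (A,hash)→9800, (C,nl_idx)→10600, (C,nl)→61400, (A,merge)→87550 …(+1); best=4200 via (C,hash)
  {BCDE}: card=48000; try (D,hash)→10640, (D,merge)→20640, (B,hash)→33700, (B,nl_idx)→224580, (B,merge)→393220, (D,nl)→482240 …(+1); best=10640 via (D,hash)
  {ACDE}: card=24000; try (E,hash)→10680, (A,hash)→33180, (E,merge)→88480, (E,nl)→244200, (A,merge)→392930, (A,nl)→1208580; best=10680 via (E,hash)
  {ABCDE}: card=48000; try (B,hash)→35800, (A,hash)→59240, (B,nl_idx)→226680, (B,merge)→395320, (A,merge)→826990, (B,nl)→1930680 …(+1); best=35800 via (B,hash)

35800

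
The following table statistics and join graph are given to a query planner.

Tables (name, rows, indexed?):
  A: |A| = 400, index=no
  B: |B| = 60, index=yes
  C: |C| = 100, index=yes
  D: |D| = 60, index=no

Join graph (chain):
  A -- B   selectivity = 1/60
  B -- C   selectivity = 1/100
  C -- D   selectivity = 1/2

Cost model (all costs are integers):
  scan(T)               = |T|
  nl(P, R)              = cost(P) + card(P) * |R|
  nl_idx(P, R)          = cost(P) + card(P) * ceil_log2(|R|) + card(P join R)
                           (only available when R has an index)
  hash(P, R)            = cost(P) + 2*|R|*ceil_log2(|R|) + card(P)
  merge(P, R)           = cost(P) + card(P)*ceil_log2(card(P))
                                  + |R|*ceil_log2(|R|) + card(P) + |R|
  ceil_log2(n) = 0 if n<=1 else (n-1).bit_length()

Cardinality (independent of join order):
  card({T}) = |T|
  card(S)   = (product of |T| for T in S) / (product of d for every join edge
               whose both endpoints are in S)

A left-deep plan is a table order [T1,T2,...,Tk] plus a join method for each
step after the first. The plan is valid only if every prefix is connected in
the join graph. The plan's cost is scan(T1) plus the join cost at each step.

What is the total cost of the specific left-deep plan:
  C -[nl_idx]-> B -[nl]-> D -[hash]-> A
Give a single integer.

step 1: scan C: cost=100, card=100
step 2: join B via nl_idx
    card(P join B) = 100*60/(100) = 60
    cost = 100 + 100*6 + 60 = 760
step 3: join D via nl
    card(P join D) = 60*60/(2) = 1800
    cost = 760 + 60*60 = 4360
step 4: join A via hash
    card(P join A) = 1800*400/(60) = 12000
    cost = 4360 + 2*400*9 + 1800 = 13360

13360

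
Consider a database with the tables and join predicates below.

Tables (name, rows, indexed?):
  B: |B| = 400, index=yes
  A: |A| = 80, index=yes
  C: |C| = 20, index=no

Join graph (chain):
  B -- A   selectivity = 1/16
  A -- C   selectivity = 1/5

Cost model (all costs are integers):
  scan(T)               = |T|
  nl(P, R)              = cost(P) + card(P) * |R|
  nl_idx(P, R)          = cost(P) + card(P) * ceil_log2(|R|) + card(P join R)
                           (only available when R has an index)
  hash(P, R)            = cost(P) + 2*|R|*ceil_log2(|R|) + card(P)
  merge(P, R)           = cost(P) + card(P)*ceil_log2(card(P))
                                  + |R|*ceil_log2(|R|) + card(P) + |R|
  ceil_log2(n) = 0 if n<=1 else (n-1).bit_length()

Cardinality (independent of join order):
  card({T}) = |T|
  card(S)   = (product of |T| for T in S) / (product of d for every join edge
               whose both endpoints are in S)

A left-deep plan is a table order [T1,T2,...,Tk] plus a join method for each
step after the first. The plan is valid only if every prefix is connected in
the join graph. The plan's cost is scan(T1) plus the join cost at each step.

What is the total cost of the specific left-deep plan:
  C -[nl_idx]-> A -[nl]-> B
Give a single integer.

128480

step 1: scan C: cost=20, card=20
step 2: join A via nl_idx
    card(P join A) = 20*80/(5) = 320
    cost = 20 + 20*7 + 320 = 480
step 3: join B via nl
    card(P join B) = 320*400/(16) = 8000
    cost = 480 + 320*400 = 128480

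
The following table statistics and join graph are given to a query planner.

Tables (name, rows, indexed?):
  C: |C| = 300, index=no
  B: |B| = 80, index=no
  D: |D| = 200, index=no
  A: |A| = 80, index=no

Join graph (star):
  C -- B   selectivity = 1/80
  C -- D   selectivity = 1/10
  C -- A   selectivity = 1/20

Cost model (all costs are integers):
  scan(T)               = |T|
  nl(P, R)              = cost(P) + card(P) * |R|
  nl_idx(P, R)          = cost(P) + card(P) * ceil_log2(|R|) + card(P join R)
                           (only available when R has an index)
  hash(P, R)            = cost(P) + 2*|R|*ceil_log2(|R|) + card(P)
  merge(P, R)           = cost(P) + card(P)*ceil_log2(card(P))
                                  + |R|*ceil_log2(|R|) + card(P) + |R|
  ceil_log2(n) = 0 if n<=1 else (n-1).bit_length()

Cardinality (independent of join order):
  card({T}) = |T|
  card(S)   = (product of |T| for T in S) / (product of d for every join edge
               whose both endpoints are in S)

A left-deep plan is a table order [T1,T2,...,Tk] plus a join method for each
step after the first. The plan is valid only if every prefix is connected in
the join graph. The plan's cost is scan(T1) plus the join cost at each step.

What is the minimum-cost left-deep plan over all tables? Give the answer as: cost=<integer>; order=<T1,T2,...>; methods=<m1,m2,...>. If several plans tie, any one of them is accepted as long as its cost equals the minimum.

cost=7540; order=C,B,A,D; methods=hash,hash,hash

Selinger DP (subsets sized 1..n):
  {C}: scan cost=300, card=300
  {B}: scan cost=80, card=80
  {D}: scan cost=200, card=200
  {A}: scan cost=80, card=80
  {BC}: card=300; try (B,hash)→1720, (C,merge)→3720, (B,merge)→3940, (C,hash)→5560, (C,nl)→24080, (B,nl)→24300; best=1720 via (B,hash)
  {CD}: card=6000; try (D,hash)→3800, (C,merge)→5000, (D,merge)→5100, (C,hash)→5800, (C,nl)→60200, (D,nl)→60300; best=3800 via (D,hash)
  {AC}: card=1200; try (A,hash)→1720, (C,merge)→3720, (A,merge)→3940, (C,hash)→5560, (C,nl)→24080, (A,nl)→24300; best=1720 via (A,hash)
  {BCD}: card=6000; try (D,hash)→5220, (D,merge)→6520, (B,hash)→10920, (D,nl)→61720, (B,merge)→88440, (B,nl)→483800; best=5220 via (D,hash)
  {ABC}: card=1200; try (A,hash)→3140, (B,hash)→4040, (A,merge)→5360, (B,merge)→16760, (A,nl)→25720, (B,nl)→97720; best=3140 via (A,hash)
  {ACD}: card=24000; try (D,hash)→6120, (A,hash)→10920, (D,merge)→17920, (A,merge)→88440, (D,nl)→241720, (A,nl)→483800; best=6120 via (D,hash)
  {ABCD}: card=24000; try (D,hash)→7540, (A,hash)→12340, (D,merge)→19340, (B,hash)→31240, (A,merge)→89860, (D,nl)→243140 …(+3); best=7540 via (D,hash)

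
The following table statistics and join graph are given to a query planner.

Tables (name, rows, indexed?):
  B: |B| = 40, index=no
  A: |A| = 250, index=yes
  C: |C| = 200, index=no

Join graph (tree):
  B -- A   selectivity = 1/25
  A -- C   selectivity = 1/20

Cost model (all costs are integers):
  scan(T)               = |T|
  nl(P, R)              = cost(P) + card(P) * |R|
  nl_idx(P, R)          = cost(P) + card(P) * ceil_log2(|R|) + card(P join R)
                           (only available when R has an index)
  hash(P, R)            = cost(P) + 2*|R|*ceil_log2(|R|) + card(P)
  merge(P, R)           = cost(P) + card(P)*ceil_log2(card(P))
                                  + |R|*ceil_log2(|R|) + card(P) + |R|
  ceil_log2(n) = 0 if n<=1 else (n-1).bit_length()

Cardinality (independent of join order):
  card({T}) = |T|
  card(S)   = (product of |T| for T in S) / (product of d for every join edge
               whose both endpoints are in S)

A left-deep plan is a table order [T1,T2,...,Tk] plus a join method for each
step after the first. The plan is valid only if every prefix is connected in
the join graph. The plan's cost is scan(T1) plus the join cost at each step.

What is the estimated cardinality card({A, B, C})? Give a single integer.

Tables in S: A(250), B(40), C(200)
Edges inside S: B-A(d=25), A-C(d=20)
numerator = 250 * 40 * 200 = 2000000
denominator = 25 * 20 = 500
card(S) = 2000000 / 500 = 4000

4000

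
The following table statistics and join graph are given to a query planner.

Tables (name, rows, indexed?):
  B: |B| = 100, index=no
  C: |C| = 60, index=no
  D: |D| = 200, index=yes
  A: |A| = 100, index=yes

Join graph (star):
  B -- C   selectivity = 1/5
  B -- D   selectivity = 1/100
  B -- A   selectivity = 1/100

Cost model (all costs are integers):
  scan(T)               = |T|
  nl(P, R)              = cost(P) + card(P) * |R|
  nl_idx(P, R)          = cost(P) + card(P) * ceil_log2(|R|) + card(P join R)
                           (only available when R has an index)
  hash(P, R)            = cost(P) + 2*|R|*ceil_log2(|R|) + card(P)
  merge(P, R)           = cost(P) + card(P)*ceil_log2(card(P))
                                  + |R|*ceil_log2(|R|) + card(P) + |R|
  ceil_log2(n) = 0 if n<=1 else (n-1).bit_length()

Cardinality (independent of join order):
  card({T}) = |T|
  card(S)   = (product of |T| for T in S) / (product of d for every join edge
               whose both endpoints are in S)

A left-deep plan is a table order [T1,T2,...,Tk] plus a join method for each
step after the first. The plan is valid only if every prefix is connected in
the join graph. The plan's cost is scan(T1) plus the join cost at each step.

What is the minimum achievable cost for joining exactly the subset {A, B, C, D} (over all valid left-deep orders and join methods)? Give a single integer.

2820

Selinger DP over subsets of {A,B,C,D}:
  {B}: scan cost=100, card=100
  {C}: scan cost=60, card=60
  {D}: scan cost=200, card=200
  {A}: scan cost=100, card=100
  {BC}: card=1200; try (C,hash)→920, (B,merge)→1280, (C,merge)→1320, (B,hash)→1520, (B,nl)→6060, (C,nl)→6100; best=920 via (C,hash)
  {BD}: card=200; try (D,nl_idx)→1100, (B,hash)→1800, (D,merge)→2700, (B,merge)→2800, (D,hash)→3400, (D,nl)→20100 …(+1); best=1100 via (D,nl_idx)
  {AB}: card=100; try (A,nl_idx)→900, (B,hash)→1600, (A,hash)→1600, (B,merge)→1700, (A,merge)→1700, (B,nl)→10100 …(+1); best=900 via (A,nl_idx)
  {BCD}: card=2400; try (C,hash)→2020, (C,merge)→3320, (D,hash)→5320, (D,nl_idx)→12920, (C,nl)→13100, (D,merge)→17120 …(+1); best=2020 via (C,hash)
  {ABC}: card=1200; try (C,hash)→1720, (C,merge)→2120, (A,hash)→3520, (C,nl)→6900, (A,nl_idx)→10520, (A,merge)→16120 …(+1); best=1720 via (C,hash)
  {ABD}: card=200; try (D,nl_idx)→1900, (A,hash)→2700, (A,nl_idx)→2700, (D,merge)→3500, (A,merge)→3700, (D,hash)→4200 …(+2); best=1900 via (D,nl_idx)
  {ABCD}: card=2400; try (C,hash)→2820, (C,merge)→4120, (A,hash)→5820, (D,hash)→6120, (D,nl_idx)→13720, (C,nl)→13900 …(+5); best=2820 via (C,hash)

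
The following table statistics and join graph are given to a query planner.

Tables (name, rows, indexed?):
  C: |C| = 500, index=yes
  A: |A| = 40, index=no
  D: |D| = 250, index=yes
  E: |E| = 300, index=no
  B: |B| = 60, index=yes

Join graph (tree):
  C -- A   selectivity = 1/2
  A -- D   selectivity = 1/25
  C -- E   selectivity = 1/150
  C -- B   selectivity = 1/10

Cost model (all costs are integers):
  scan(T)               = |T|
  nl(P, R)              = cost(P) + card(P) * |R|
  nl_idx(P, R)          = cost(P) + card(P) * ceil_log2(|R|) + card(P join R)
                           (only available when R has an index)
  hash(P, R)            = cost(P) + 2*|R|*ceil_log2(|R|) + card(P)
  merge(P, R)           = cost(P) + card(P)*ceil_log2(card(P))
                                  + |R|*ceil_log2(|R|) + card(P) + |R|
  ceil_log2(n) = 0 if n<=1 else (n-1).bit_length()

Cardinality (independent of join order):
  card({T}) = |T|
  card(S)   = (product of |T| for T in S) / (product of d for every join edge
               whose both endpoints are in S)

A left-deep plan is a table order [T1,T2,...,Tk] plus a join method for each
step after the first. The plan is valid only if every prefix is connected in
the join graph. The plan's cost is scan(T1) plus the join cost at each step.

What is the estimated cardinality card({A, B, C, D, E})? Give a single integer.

1200000

Tables in S: A(40), B(60), C(500), D(250), E(300)
Edges inside S: C-A(d=2), A-D(d=25), C-E(d=150), C-B(d=10)
numerator = 40 * 60 * 500 * 250 * 300 = 90000000000
denominator = 2 * 25 * 150 * 10 = 75000
card(S) = 90000000000 / 75000 = 1200000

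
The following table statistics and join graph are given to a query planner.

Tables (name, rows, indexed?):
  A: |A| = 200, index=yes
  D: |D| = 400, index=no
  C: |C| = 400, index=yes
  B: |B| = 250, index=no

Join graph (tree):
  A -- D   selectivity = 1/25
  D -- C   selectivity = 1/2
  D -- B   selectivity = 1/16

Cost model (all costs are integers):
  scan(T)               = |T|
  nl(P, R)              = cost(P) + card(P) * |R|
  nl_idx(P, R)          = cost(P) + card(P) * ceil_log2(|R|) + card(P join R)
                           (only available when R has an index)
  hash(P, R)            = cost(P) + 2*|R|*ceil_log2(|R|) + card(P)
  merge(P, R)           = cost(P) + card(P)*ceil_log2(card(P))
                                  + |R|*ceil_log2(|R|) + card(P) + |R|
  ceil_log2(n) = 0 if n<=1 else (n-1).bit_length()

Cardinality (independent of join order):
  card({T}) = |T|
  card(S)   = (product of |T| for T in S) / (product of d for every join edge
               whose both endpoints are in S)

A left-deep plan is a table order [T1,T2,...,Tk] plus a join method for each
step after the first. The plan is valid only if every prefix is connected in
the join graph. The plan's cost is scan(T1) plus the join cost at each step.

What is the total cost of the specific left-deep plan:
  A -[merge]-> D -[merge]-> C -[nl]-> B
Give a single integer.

160051600

step 1: scan A: cost=200, card=200
step 2: join D via merge
    card(P join D) = 200*400/(25) = 3200
    cost = 200 + 200*8 + 400*9 + 200 + 400 = 6000
step 3: join C via merge
    card(P join C) = 3200*400/(2) = 640000
    cost = 6000 + 3200*12 + 400*9 + 3200 + 400 = 51600
step 4: join B via nl
    card(P join B) = 640000*250/(16) = 10000000
    cost = 51600 + 640000*250 = 160051600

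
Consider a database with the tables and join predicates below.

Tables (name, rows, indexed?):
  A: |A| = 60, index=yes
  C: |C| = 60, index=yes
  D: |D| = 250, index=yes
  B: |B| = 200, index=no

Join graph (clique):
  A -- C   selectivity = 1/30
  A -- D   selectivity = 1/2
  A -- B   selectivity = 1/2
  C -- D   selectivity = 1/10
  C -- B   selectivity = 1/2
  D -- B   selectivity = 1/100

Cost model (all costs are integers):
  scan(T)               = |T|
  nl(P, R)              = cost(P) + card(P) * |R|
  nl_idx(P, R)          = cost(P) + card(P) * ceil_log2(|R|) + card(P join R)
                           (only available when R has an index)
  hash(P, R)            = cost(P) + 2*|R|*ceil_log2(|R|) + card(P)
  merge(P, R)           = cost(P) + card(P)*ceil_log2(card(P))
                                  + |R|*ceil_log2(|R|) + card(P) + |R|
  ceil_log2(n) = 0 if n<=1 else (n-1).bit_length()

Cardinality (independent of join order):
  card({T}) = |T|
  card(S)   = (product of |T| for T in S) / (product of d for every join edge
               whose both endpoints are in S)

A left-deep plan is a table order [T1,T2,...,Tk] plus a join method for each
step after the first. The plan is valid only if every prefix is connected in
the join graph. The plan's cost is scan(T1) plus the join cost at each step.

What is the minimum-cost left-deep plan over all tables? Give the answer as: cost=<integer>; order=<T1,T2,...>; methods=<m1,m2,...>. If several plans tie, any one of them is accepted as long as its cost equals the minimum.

cost=5740; order=B,D,C,A; methods=nl_idx,hash,hash

Selinger DP (subsets sized 1..n):
  {A}: scan cost=60, card=60
  {C}: scan cost=60, card=60
  {D}: scan cost=250, card=250
  {B}: scan cost=200, card=200
  {AC}: card=120; try (C,nl_idx)→540, (A,nl_idx)→540, (C,hash)→840, (A,hash)→840, (C,merge)→900, (A,merge)→900 …(+2); best=540 via (C,nl_idx)
  {AD}: card=7500; try (A,hash)→1220, (D,merge)→2730, (A,merge)→2920, (D,hash)→4120, (D,nl_idx)→8040, (A,nl_idx)→9250 …(+2); best=1220 via (A,hash)
  {AB}: card=6000; try (A,hash)→1120, (B,merge)→2280, (A,merge)→2420, (B,hash)→3320, (A,nl_idx)→7400, (B,nl)→12060 …(+1); best=1120 via (A,hash)
  {CD}: card=1500; try (C,hash)→1220, (D,nl_idx)→2040, (D,merge)→2730, (C,merge)→2920, (C,nl_idx)→3250, (D,hash)→4120 …(+2); best=1220 via (C,hash)
  {BC}: card=6000; try (C,hash)→1120, (B,merge)→2280, (C,merge)→2420, (B,hash)→3320, (C,nl_idx)→7400, (B,nl)→12060 …(+1); best=1120 via (C,hash)
  {BD}: card=500; try (D,nl_idx)→2300, (B,hash)→3700, (D,merge)→4250, (B,merge)→4300, (D,hash)→4400, (D,nl)→50200 …(+1); best=2300 via (D,nl_idx)
  {ACD}: card=1500; try (D,nl_idx)→3000, (A,hash)→3440, (D,merge)→3750, (D,hash)→4660, (C,hash)→9440, (A,nl_idx)→11720 …(+6); best=3000 via (D,nl_idx)
  {ABC}: card=6000; try (B,merge)→3300, (B,hash)→3860, (C,hash)→7840, (A,hash)→7840, (B,nl)→24540, (C,nl_idx)→43120 …(+5); best=3300 via (B,merge)
  {ABD}: card=7500; try (A,hash)→3520, (A,merge)→7720, (D,hash)→11120, (B,hash)→11920, (A,nl_idx)→12800, (A,nl)→32300 …(+5); best=3520 via (A,hash)
  {BCD}: card=1500; try (C,hash)→3520, (B,hash)→5920, (C,nl_idx)→6800, (C,merge)→7720, (D,hash)→11120, (B,merge)→21020 …(+5); best=3520 via (C,hash)
  {ABCD}: card=750; try (A,hash)→5740, (B,hash)→7700, (C,hash)→11740, (A,nl_idx)→13270, (D,hash)→13300, (A,merge)→21940 …(+9); best=5740 via (A,hash)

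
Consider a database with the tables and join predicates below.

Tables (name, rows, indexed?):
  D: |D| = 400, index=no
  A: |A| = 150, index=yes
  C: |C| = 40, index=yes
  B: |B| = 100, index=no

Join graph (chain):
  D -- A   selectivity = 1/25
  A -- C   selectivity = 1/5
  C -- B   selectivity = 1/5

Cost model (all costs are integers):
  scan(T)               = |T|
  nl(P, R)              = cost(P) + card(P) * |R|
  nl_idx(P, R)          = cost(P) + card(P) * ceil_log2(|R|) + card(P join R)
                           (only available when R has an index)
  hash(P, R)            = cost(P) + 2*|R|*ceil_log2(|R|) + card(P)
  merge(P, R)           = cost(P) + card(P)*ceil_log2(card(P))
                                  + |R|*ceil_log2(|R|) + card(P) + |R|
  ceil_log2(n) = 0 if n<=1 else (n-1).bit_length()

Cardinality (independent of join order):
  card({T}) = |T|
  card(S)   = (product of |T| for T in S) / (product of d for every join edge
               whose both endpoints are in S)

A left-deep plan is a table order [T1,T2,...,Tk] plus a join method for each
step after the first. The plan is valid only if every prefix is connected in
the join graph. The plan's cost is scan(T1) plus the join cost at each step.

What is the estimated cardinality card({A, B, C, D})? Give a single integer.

Tables in S: A(150), B(100), C(40), D(400)
Edges inside S: D-A(d=25), A-C(d=5), C-B(d=5)
numerator = 150 * 100 * 40 * 400 = 240000000
denominator = 25 * 5 * 5 = 625
card(S) = 240000000 / 625 = 384000

384000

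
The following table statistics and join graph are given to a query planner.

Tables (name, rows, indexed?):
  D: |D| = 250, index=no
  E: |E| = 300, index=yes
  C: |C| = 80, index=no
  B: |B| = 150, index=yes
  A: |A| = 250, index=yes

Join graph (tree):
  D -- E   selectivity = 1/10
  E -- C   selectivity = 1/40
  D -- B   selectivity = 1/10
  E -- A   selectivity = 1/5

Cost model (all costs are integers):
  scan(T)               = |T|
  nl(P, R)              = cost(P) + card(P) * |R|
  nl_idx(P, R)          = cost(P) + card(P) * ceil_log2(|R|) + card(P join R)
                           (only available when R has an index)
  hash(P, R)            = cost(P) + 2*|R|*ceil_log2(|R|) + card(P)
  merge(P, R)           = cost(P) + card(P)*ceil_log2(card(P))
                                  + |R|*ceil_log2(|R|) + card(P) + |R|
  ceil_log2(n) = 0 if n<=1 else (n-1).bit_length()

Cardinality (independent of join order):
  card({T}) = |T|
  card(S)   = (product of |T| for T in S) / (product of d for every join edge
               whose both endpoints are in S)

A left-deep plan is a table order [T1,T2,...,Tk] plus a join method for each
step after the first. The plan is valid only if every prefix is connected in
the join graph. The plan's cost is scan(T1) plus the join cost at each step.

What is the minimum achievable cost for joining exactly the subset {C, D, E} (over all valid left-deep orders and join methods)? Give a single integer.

6000

Selinger DP over subsets of {C,D,E}:
  {D}: scan cost=250, card=250
  {E}: scan cost=300, card=300
  {C}: scan cost=80, card=80
  {DE}: card=7500; try (D,hash)→4600, (E,merge)→5500, (D,merge)→5550, (E,hash)→5900, (E,nl_idx)→10000, (E,nl)→75250 …(+1); best=4600 via (D,hash)
  {CE}: card=600; try (E,nl_idx)→1400, (C,hash)→1720, (E,merge)→3720, (C,merge)→3940, (E,hash)→5560, (E,nl)→24080 …(+1); best=1400 via (E,nl_idx)
  {CDE}: card=15000; try (D,hash)→6000, (D,merge)→10250, (C,hash)→13220, (C,merge)→110240, (D,nl)→151400, (C,nl)→604600; best=6000 via (D,hash)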